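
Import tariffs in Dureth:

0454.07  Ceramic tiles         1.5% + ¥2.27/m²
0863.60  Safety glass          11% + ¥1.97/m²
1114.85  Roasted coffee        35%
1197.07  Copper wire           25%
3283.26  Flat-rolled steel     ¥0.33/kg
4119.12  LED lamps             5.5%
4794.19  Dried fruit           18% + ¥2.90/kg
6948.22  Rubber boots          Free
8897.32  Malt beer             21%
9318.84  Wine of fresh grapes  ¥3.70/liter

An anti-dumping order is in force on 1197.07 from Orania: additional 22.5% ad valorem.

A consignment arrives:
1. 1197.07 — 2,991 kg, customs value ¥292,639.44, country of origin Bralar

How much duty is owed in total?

Line 1 (1197.07, Bralar, 2,991 kg, ¥292,639.44):
Base rate for 1197.07 is 25%.
The additional-duty order on 1197.07 targets Orania, not Bralar; it does not apply.
Duty = ¥292,639.44 × 25% = ¥73,159.86.

¥73,159.86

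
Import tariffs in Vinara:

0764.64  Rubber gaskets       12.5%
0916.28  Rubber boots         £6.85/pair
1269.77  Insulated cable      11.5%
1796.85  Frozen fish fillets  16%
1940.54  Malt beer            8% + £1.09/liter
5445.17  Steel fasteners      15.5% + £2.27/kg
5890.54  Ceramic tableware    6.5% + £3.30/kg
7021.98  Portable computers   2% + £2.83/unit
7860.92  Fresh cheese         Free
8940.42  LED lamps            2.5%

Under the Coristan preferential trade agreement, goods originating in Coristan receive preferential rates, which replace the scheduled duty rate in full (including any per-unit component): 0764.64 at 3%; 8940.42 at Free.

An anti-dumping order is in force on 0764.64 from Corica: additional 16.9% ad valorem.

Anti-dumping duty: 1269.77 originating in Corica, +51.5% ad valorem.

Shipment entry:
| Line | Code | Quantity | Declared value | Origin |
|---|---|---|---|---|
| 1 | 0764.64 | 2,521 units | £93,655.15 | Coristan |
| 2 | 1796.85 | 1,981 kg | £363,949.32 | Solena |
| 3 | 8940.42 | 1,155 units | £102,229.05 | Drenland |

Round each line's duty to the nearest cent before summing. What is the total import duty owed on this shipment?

£63,597.27

Line 1 (0764.64, Coristan, 2,521 units, £93,655.15):
Base rate for 0764.64 is 12.5%.
Origin Coristan qualifies under the Vinara–Coristan agreement and 0764.64 is covered: preferential rate 3% applies instead.
The additional-duty order on 0764.64 targets Corica, not Coristan; it does not apply.
Duty = £93,655.15 × 3% = £2,809.65.
Line 2 (1796.85, Solena, 1,981 kg, £363,949.32):
Base rate for 1796.85 is 16%.
Duty = £363,949.32 × 16% = £58,231.89.
Line 3 (8940.42, Drenland, 1,155 units, £102,229.05):
Base rate for 8940.42 is 2.5%.
8940.42 has an FTA preferential rate, but origin Drenland is not Coristan; base rate stands.
Duty = £102,229.05 × 2.5% = £2,555.73.
Total = £2,809.65 + £58,231.89 + £2,555.73 = £63,597.27.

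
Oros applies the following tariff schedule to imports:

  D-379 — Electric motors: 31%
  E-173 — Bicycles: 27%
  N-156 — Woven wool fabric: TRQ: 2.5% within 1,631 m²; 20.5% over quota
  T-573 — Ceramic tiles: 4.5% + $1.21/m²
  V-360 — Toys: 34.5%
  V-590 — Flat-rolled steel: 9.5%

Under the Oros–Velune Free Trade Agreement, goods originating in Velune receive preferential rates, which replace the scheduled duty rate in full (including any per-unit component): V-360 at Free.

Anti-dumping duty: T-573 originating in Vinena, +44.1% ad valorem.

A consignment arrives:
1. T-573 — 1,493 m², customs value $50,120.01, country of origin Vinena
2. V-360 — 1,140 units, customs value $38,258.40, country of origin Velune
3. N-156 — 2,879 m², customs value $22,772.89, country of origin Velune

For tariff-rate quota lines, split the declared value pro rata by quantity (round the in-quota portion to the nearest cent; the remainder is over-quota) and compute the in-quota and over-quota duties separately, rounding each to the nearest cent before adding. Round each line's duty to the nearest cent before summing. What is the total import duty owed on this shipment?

Line 1 (T-573, Vinena, 1,493 m², $50,120.01):
Base rate for T-573 is 4.5% + $1.21/m².
Additional duty on T-573 from Vinena: +44.1%. Applied ad valorem rate: 4.5% + 44.1% = 48.6%.
Duty = $50,120.01 × 48.6% + 1,493 × $1.21 = $26,164.85.
Line 2 (V-360, Velune, 1,140 units, $38,258.40):
Base rate for V-360 is 34.5%.
Origin Velune qualifies under the Oros–Velune agreement and V-360 is covered: preferential rate Free applies instead.
Duty = $38,258.40 × 0% = $0.00.
Line 3 (N-156, Velune, 2,879 m², $22,772.89):
Code N-156 is under a tariff-rate quota (threshold 1,631 m²). In-quota: 1,631 m² at 2.5%; over-quota: 1,248 m² at 20.5%.
Pro-rata value split: in-quota = $22,772.89 × 1,631/2,879 = $12,901.21; over-quota = $22,772.89 − $12,901.21 = $9,871.68.
In-quota duty = $12,901.21 × 2.5% = $322.53. Over-quota duty = $9,871.68 × 20.5% = $2,023.69.
Line duty = $322.53 + $2,023.69 = $2,346.22.
Total = $26,164.85 + $0.00 + $2,346.22 = $28,511.07.

$28,511.07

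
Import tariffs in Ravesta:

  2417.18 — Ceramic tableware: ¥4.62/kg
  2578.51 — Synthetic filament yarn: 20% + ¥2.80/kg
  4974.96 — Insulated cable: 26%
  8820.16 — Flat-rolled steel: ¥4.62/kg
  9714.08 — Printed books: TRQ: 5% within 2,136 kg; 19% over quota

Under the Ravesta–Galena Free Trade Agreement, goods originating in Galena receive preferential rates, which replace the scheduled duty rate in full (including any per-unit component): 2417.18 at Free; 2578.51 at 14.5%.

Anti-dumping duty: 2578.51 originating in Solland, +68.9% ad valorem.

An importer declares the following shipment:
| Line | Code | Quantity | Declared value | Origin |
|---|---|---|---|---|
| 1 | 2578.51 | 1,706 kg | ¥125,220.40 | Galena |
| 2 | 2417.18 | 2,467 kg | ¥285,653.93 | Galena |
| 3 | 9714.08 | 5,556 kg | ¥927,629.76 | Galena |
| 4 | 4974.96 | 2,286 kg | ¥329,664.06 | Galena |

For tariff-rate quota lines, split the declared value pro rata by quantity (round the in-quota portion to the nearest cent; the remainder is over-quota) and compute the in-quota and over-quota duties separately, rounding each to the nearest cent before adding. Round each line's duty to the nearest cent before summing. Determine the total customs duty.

¥230,191.56

Line 1 (2578.51, Galena, 1,706 kg, ¥125,220.40):
Base rate for 2578.51 is 20% + ¥2.80/kg.
Origin Galena qualifies under the Ravesta–Galena agreement and 2578.51 is covered: preferential rate 14.5% applies instead.
The additional-duty order on 2578.51 targets Solland, not Galena; it does not apply.
Duty = ¥125,220.40 × 14.5% = ¥18,156.96.
Line 2 (2417.18, Galena, 2,467 kg, ¥285,653.93):
Base rate for 2417.18 is ¥4.62/kg.
Origin Galena qualifies under the Ravesta–Galena agreement and 2417.18 is covered: preferential rate Free applies instead.
Duty = ¥285,653.93 × 0% = ¥0.00.
Line 3 (9714.08, Galena, 5,556 kg, ¥927,629.76):
Code 9714.08 is under a tariff-rate quota (threshold 2,136 kg). In-quota: 2,136 kg at 5%; over-quota: 3,420 kg at 19%.
Pro-rata value split: in-quota = ¥927,629.76 × 2,136/5,556 = ¥356,626.56; over-quota = ¥927,629.76 − ¥356,626.56 = ¥571,003.20.
In-quota duty = ¥356,626.56 × 5% = ¥17,831.33. Over-quota duty = ¥571,003.20 × 19% = ¥108,490.61.
Line duty = ¥17,831.33 + ¥108,490.61 = ¥126,321.94.
Line 4 (4974.96, Galena, 2,286 kg, ¥329,664.06):
Base rate for 4974.96 is 26%.
Origin Galena is the FTA partner but 4974.96 is not on the preference list; base rate stands.
Duty = ¥329,664.06 × 26% = ¥85,712.66.
Total = ¥18,156.96 + ¥0.00 + ¥126,321.94 + ¥85,712.66 = ¥230,191.56.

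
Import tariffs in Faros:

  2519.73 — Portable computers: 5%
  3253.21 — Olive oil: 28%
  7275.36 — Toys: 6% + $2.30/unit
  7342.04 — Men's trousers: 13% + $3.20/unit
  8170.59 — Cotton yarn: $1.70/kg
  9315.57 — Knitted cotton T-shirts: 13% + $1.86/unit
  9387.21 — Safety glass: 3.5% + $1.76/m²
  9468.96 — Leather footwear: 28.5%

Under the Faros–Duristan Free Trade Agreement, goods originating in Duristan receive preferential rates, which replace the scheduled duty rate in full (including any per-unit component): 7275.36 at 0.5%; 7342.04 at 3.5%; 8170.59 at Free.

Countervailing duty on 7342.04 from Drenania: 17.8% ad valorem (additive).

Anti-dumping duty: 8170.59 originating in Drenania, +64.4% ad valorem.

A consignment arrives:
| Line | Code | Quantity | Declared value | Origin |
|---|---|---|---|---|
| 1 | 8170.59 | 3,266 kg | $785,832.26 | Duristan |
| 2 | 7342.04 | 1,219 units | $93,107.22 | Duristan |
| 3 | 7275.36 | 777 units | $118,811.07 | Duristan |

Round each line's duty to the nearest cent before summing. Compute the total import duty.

Line 1 (8170.59, Duristan, 3,266 kg, $785,832.26):
Base rate for 8170.59 is $1.70/kg.
Origin Duristan qualifies under the Faros–Duristan agreement and 8170.59 is covered: preferential rate Free applies instead.
The additional-duty order on 8170.59 targets Drenania, not Duristan; it does not apply.
Duty = $785,832.26 × 0% = $0.00.
Line 2 (7342.04, Duristan, 1,219 units, $93,107.22):
Base rate for 7342.04 is 13% + $3.20/unit.
Origin Duristan qualifies under the Faros–Duristan agreement and 7342.04 is covered: preferential rate 3.5% applies instead.
The additional-duty order on 7342.04 targets Drenania, not Duristan; it does not apply.
Duty = $93,107.22 × 3.5% = $3,258.75.
Line 3 (7275.36, Duristan, 777 units, $118,811.07):
Base rate for 7275.36 is 6% + $2.30/unit.
Origin Duristan qualifies under the Faros–Duristan agreement and 7275.36 is covered: preferential rate 0.5% applies instead.
Duty = $118,811.07 × 0.5% = $594.06.
Total = $0.00 + $3,258.75 + $594.06 = $3,852.81.

$3,852.81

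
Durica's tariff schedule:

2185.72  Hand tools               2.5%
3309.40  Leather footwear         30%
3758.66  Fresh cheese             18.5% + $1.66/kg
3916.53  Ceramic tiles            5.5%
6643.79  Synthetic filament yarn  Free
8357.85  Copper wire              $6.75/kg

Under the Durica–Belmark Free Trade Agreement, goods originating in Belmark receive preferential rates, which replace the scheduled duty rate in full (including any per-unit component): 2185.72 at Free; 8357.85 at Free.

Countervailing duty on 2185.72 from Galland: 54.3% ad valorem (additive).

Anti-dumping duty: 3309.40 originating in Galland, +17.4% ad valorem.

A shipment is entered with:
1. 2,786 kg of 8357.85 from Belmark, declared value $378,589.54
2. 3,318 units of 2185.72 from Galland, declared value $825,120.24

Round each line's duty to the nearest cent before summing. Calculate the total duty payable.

$468,668.30

Line 1 (8357.85, Belmark, 2,786 kg, $378,589.54):
Base rate for 8357.85 is $6.75/kg.
Origin Belmark qualifies under the Durica–Belmark agreement and 8357.85 is covered: preferential rate Free applies instead.
Duty = $378,589.54 × 0% = $0.00.
Line 2 (2185.72, Galland, 3,318 units, $825,120.24):
Base rate for 2185.72 is 2.5%.
2185.72 has an FTA preferential rate, but origin Galland is not Belmark; base rate stands.
Additional duty on 2185.72 from Galland: +54.3%. Applied ad valorem rate: 2.5% + 54.3% = 56.8%.
Duty = $825,120.24 × 56.8% = $468,668.30.
Total = $0.00 + $468,668.30 = $468,668.30.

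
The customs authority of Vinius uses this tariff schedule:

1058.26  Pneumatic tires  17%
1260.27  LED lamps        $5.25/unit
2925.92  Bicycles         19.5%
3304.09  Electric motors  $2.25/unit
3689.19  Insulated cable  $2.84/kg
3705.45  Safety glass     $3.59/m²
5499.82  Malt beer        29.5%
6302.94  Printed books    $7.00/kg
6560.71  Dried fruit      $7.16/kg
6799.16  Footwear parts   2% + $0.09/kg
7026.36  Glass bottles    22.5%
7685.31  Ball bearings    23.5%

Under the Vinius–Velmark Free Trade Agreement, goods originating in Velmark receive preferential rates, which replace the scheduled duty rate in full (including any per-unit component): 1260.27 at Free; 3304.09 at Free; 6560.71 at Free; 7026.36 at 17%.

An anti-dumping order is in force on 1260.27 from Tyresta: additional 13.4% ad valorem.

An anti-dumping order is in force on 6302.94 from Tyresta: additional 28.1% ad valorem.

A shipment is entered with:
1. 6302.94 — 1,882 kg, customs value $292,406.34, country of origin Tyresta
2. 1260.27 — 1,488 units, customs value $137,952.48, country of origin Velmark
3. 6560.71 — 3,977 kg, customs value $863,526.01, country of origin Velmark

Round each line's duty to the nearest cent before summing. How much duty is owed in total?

$95,340.18

Line 1 (6302.94, Tyresta, 1,882 kg, $292,406.34):
Base rate for 6302.94 is $7.00/kg.
Additional duty on 6302.94 from Tyresta: +28.1% ad valorem. Applied ad valorem rate = 28.1%.
Duty = $292,406.34 × 28.1% + 1,882 × $7.00 = $95,340.18.
Line 2 (1260.27, Velmark, 1,488 units, $137,952.48):
Base rate for 1260.27 is $5.25/unit.
Origin Velmark qualifies under the Vinius–Velmark agreement and 1260.27 is covered: preferential rate Free applies instead.
The additional-duty order on 1260.27 targets Tyresta, not Velmark; it does not apply.
Duty = $137,952.48 × 0% = $0.00.
Line 3 (6560.71, Velmark, 3,977 kg, $863,526.01):
Base rate for 6560.71 is $7.16/kg.
Origin Velmark qualifies under the Vinius–Velmark agreement and 6560.71 is covered: preferential rate Free applies instead.
Duty = $863,526.01 × 0% = $0.00.
Total = $95,340.18 + $0.00 + $0.00 = $95,340.18.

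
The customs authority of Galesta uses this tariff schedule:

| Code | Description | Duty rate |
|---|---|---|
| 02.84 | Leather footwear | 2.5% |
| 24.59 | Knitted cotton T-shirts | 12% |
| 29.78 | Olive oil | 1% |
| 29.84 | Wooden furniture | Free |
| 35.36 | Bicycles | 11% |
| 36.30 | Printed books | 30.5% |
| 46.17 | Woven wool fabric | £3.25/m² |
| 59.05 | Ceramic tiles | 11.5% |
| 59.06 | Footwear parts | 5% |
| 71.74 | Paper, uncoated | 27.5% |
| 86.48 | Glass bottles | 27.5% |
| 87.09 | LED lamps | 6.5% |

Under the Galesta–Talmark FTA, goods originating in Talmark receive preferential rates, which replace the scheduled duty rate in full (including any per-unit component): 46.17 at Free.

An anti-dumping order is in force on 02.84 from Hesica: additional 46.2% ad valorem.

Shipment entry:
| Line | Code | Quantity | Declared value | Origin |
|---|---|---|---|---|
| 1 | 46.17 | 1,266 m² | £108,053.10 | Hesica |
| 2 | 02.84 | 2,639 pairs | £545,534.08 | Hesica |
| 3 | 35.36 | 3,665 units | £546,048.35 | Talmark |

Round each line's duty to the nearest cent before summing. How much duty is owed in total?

£329,854.92

Line 1 (46.17, Hesica, 1,266 m², £108,053.10):
Base rate for 46.17 is £3.25/m².
46.17 has an FTA preferential rate, but origin Hesica is not Talmark; base rate stands.
Duty = 1,266 × £3.25 = £4,114.50.
Line 2 (02.84, Hesica, 2,639 pairs, £545,534.08):
Base rate for 02.84 is 2.5%.
Additional duty on 02.84 from Hesica: +46.2%. Applied ad valorem rate: 2.5% + 46.2% = 48.7%.
Duty = £545,534.08 × 48.7% = £265,675.10.
Line 3 (35.36, Talmark, 3,665 units, £546,048.35):
Base rate for 35.36 is 11%.
Origin Talmark is the FTA partner but 35.36 is not on the preference list; base rate stands.
Duty = £546,048.35 × 11% = £60,065.32.
Total = £4,114.50 + £265,675.10 + £60,065.32 = £329,854.92.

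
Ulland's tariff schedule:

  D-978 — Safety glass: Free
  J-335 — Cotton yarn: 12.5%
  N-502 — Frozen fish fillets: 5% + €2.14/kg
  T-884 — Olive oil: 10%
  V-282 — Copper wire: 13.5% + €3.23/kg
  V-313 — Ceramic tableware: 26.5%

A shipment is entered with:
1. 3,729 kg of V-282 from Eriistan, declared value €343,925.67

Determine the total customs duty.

€58,474.64

Line 1 (V-282, Eriistan, 3,729 kg, €343,925.67):
Base rate for V-282 is 13.5% + €3.23/kg.
Duty = €343,925.67 × 13.5% + 3,729 × €3.23 = €58,474.64.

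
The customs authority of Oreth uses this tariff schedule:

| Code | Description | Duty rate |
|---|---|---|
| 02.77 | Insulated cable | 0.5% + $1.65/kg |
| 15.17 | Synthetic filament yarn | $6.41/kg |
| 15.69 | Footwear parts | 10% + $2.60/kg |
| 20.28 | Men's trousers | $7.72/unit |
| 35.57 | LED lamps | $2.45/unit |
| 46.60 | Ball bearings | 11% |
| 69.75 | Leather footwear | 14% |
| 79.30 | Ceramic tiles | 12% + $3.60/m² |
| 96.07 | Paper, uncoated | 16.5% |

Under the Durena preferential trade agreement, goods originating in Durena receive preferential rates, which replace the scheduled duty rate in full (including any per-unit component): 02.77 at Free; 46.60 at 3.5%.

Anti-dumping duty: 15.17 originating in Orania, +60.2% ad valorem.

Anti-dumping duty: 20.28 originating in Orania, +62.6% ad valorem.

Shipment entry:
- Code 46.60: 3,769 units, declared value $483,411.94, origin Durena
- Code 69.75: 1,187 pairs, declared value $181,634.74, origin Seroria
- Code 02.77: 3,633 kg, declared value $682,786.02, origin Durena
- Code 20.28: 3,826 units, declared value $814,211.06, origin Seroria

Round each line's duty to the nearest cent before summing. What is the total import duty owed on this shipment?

Line 1 (46.60, Durena, 3,769 units, $483,411.94):
Base rate for 46.60 is 11%.
Origin Durena qualifies under the Oreth–Durena agreement and 46.60 is covered: preferential rate 3.5% applies instead.
Duty = $483,411.94 × 3.5% = $16,919.42.
Line 2 (69.75, Seroria, 1,187 pairs, $181,634.74):
Base rate for 69.75 is 14%.
Duty = $181,634.74 × 14% = $25,428.86.
Line 3 (02.77, Durena, 3,633 kg, $682,786.02):
Base rate for 02.77 is 0.5% + $1.65/kg.
Origin Durena qualifies under the Oreth–Durena agreement and 02.77 is covered: preferential rate Free applies instead.
Duty = $682,786.02 × 0% = $0.00.
Line 4 (20.28, Seroria, 3,826 units, $814,211.06):
Base rate for 20.28 is $7.72/unit.
The additional-duty order on 20.28 targets Orania, not Seroria; it does not apply.
Duty = 3,826 × $7.72 = $29,536.72.
Total = $16,919.42 + $25,428.86 + $0.00 + $29,536.72 = $71,885.00.

$71,885.00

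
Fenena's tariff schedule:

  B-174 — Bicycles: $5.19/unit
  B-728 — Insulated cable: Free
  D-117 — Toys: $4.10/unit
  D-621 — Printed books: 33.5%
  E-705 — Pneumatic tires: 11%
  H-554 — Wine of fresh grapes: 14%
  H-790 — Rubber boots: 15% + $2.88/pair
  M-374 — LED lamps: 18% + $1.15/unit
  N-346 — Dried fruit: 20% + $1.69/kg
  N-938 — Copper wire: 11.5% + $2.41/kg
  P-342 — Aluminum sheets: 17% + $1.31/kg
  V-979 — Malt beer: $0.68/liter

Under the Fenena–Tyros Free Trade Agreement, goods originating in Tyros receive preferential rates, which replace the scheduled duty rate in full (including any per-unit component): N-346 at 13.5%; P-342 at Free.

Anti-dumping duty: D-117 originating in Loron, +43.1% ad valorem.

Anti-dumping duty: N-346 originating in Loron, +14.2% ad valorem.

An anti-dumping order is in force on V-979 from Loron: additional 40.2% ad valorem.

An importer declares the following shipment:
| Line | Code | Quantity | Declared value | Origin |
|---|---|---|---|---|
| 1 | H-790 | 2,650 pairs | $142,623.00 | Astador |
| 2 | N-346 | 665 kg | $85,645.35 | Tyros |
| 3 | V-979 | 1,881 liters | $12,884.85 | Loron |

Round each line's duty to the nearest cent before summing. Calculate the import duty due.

Line 1 (H-790, Astador, 2,650 pairs, $142,623.00):
Base rate for H-790 is 15% + $2.88/pair.
Duty = $142,623.00 × 15% + 2,650 × $2.88 = $29,025.45.
Line 2 (N-346, Tyros, 665 kg, $85,645.35):
Base rate for N-346 is 20% + $1.69/kg.
Origin Tyros qualifies under the Fenena–Tyros agreement and N-346 is covered: preferential rate 13.5% applies instead.
The additional-duty order on N-346 targets Loron, not Tyros; it does not apply.
Duty = $85,645.35 × 13.5% = $11,562.12.
Line 3 (V-979, Loron, 1,881 liters, $12,884.85):
Base rate for V-979 is $0.68/liter.
Additional duty on V-979 from Loron: +40.2% ad valorem. Applied ad valorem rate = 40.2%.
Duty = $12,884.85 × 40.2% + 1,881 × $0.68 = $6,458.79.
Total = $29,025.45 + $11,562.12 + $6,458.79 = $47,046.36.

$47,046.36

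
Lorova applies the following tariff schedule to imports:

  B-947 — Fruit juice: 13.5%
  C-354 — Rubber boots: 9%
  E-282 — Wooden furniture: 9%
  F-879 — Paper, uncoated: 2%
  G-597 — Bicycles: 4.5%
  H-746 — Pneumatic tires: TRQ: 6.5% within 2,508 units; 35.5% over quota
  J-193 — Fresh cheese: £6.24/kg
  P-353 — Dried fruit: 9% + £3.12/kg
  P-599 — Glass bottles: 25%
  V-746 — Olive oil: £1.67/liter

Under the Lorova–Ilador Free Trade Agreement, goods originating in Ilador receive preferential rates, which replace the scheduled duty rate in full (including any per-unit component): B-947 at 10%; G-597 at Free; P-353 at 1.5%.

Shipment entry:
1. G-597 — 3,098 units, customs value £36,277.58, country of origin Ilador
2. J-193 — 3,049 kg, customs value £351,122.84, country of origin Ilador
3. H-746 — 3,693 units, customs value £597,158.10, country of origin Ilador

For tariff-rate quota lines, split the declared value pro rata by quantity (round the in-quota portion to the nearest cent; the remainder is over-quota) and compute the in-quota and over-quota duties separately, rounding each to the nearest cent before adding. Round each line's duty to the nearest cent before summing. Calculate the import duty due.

£113,409.24

Line 1 (G-597, Ilador, 3,098 units, £36,277.58):
Base rate for G-597 is 4.5%.
Origin Ilador qualifies under the Lorova–Ilador agreement and G-597 is covered: preferential rate Free applies instead.
Duty = £36,277.58 × 0% = £0.00.
Line 2 (J-193, Ilador, 3,049 kg, £351,122.84):
Base rate for J-193 is £6.24/kg.
Origin Ilador is the FTA partner but J-193 is not on the preference list; base rate stands.
Duty = 3,049 × £6.24 = £19,025.76.
Line 3 (H-746, Ilador, 3,693 units, £597,158.10):
Code H-746 is under a tariff-rate quota (threshold 2,508 units). In-quota: 2,508 units at 6.5%; over-quota: 1,185 units at 35.5%.
Pro-rata value split: in-quota = £597,158.10 × 2,508/3,693 = £405,543.60; over-quota = £597,158.10 − £405,543.60 = £191,614.50.
In-quota duty = £405,543.60 × 6.5% = £26,360.33. Over-quota duty = £191,614.50 × 35.5% = £68,023.15.
Line duty = £26,360.33 + £68,023.15 = £94,383.48.
Total = £0.00 + £19,025.76 + £94,383.48 = £113,409.24.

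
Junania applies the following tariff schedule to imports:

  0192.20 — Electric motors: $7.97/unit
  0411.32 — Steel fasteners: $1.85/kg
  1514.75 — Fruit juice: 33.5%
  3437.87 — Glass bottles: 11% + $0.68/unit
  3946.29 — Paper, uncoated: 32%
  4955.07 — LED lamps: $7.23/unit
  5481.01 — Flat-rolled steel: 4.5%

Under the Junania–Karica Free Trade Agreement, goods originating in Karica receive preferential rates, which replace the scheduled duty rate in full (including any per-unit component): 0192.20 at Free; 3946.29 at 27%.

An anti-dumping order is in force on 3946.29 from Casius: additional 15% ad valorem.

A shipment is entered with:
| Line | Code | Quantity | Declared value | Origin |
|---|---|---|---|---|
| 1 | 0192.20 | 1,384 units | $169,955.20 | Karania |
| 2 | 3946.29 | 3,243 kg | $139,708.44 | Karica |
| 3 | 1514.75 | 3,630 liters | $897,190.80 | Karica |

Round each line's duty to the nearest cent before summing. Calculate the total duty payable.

Line 1 (0192.20, Karania, 1,384 units, $169,955.20):
Base rate for 0192.20 is $7.97/unit.
0192.20 has an FTA preferential rate, but origin Karania is not Karica; base rate stands.
Duty = 1,384 × $7.97 = $11,030.48.
Line 2 (3946.29, Karica, 3,243 kg, $139,708.44):
Base rate for 3946.29 is 32%.
Origin Karica qualifies under the Junania–Karica agreement and 3946.29 is covered: preferential rate 27% applies instead.
The additional-duty order on 3946.29 targets Casius, not Karica; it does not apply.
Duty = $139,708.44 × 27% = $37,721.28.
Line 3 (1514.75, Karica, 3,630 liters, $897,190.80):
Base rate for 1514.75 is 33.5%.
Origin Karica is the FTA partner but 1514.75 is not on the preference list; base rate stands.
Duty = $897,190.80 × 33.5% = $300,558.92.
Total = $11,030.48 + $37,721.28 + $300,558.92 = $349,310.68.

$349,310.68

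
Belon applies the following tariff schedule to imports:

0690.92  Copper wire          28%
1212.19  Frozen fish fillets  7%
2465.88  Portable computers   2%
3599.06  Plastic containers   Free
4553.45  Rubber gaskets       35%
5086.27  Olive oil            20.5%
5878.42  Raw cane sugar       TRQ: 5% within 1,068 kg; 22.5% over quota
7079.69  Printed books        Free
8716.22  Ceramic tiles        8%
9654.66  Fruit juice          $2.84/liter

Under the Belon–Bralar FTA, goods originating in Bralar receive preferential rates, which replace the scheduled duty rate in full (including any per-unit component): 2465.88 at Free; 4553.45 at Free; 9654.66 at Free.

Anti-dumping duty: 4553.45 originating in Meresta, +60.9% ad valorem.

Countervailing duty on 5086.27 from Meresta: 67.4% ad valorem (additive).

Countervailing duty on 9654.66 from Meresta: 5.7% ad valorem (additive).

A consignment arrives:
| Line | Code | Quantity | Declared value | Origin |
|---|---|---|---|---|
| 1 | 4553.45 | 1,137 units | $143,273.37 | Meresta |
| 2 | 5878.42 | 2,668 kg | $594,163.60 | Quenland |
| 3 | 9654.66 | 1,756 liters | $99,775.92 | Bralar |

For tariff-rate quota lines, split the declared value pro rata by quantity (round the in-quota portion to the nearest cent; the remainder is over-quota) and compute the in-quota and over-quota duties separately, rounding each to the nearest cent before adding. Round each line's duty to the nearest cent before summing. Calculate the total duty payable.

Line 1 (4553.45, Meresta, 1,137 units, $143,273.37):
Base rate for 4553.45 is 35%.
4553.45 has an FTA preferential rate, but origin Meresta is not Bralar; base rate stands.
Additional duty on 4553.45 from Meresta: +60.9%. Applied ad valorem rate: 35% + 60.9% = 95.9%.
Duty = $143,273.37 × 95.9% = $137,399.16.
Line 2 (5878.42, Quenland, 2,668 kg, $594,163.60):
Code 5878.42 is under a tariff-rate quota (threshold 1,068 kg). In-quota: 1,068 kg at 5%; over-quota: 1,600 kg at 22.5%.
Pro-rata value split: in-quota = $594,163.60 × 1,068/2,668 = $237,843.60; over-quota = $594,163.60 − $237,843.60 = $356,320.00.
In-quota duty = $237,843.60 × 5% = $11,892.18. Over-quota duty = $356,320.00 × 22.5% = $80,172.00.
Line duty = $11,892.18 + $80,172.00 = $92,064.18.
Line 3 (9654.66, Bralar, 1,756 liters, $99,775.92):
Base rate for 9654.66 is $2.84/liter.
Origin Bralar qualifies under the Belon–Bralar agreement and 9654.66 is covered: preferential rate Free applies instead.
The additional-duty order on 9654.66 targets Meresta, not Bralar; it does not apply.
Duty = $99,775.92 × 0% = $0.00.
Total = $137,399.16 + $92,064.18 + $0.00 = $229,463.34.

$229,463.34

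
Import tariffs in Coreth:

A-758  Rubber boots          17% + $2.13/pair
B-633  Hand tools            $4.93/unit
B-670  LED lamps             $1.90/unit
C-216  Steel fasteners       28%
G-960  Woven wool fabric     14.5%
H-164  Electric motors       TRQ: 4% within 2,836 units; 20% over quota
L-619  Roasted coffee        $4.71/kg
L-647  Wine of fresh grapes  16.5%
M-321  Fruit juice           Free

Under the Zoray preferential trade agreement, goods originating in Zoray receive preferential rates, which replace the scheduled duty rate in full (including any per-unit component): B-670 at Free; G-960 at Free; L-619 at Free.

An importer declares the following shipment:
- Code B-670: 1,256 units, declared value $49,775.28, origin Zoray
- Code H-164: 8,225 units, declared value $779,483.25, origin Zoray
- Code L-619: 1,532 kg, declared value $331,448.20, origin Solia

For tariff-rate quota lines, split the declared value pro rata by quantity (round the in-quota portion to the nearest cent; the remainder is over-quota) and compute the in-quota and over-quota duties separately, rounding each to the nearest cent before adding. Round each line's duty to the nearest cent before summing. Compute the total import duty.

$120,109.54

Line 1 (B-670, Zoray, 1,256 units, $49,775.28):
Base rate for B-670 is $1.90/unit.
Origin Zoray qualifies under the Coreth–Zoray agreement and B-670 is covered: preferential rate Free applies instead.
Duty = $49,775.28 × 0% = $0.00.
Line 2 (H-164, Zoray, 8,225 units, $779,483.25):
Code H-164 is under a tariff-rate quota (threshold 2,836 units). In-quota: 2,836 units at 4%; over-quota: 5,389 units at 20%.
Pro-rata value split: in-quota = $779,483.25 × 2,836/8,225 = $268,767.72; over-quota = $779,483.25 − $268,767.72 = $510,715.53.
In-quota duty = $268,767.72 × 4% = $10,750.71. Over-quota duty = $510,715.53 × 20% = $102,143.11.
Line duty = $10,750.71 + $102,143.11 = $112,893.82.
Line 3 (L-619, Solia, 1,532 kg, $331,448.20):
Base rate for L-619 is $4.71/kg.
L-619 has an FTA preferential rate, but origin Solia is not Zoray; base rate stands.
Duty = 1,532 × $4.71 = $7,215.72.
Total = $0.00 + $112,893.82 + $7,215.72 = $120,109.54.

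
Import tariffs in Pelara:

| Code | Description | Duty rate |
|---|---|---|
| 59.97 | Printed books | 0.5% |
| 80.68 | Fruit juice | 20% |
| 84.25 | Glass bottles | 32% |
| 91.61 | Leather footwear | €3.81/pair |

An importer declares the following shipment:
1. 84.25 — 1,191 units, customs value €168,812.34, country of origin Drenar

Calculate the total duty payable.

Line 1 (84.25, Drenar, 1,191 units, €168,812.34):
Base rate for 84.25 is 32%.
Duty = €168,812.34 × 32% = €54,019.95.

€54,019.95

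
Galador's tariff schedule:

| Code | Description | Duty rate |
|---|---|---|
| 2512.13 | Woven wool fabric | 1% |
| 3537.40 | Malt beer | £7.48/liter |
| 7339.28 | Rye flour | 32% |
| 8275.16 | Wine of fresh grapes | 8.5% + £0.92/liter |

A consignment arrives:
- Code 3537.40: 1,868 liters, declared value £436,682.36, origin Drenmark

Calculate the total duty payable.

£13,972.64

Line 1 (3537.40, Drenmark, 1,868 liters, £436,682.36):
Base rate for 3537.40 is £7.48/liter.
Duty = 1,868 × £7.48 = £13,972.64.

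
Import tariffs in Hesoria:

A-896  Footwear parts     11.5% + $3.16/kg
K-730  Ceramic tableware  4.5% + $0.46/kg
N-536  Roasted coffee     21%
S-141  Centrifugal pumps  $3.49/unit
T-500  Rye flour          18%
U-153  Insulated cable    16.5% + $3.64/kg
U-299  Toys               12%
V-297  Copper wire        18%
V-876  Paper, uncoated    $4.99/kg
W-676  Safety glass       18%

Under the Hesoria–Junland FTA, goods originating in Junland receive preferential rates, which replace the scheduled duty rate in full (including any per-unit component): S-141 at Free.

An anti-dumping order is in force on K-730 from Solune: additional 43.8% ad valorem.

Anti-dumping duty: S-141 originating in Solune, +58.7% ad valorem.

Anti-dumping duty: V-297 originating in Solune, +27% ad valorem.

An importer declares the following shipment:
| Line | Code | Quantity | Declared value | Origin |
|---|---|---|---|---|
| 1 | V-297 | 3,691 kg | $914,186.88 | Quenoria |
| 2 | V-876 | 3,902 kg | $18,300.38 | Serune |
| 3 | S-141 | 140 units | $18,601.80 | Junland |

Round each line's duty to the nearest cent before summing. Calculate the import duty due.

Line 1 (V-297, Quenoria, 3,691 kg, $914,186.88):
Base rate for V-297 is 18%.
The additional-duty order on V-297 targets Solune, not Quenoria; it does not apply.
Duty = $914,186.88 × 18% = $164,553.64.
Line 2 (V-876, Serune, 3,902 kg, $18,300.38):
Base rate for V-876 is $4.99/kg.
Duty = 3,902 × $4.99 = $19,470.98.
Line 3 (S-141, Junland, 140 units, $18,601.80):
Base rate for S-141 is $3.49/unit.
Origin Junland qualifies under the Hesoria–Junland agreement and S-141 is covered: preferential rate Free applies instead.
The additional-duty order on S-141 targets Solune, not Junland; it does not apply.
Duty = $18,601.80 × 0% = $0.00.
Total = $164,553.64 + $19,470.98 + $0.00 = $184,024.62.

$184,024.62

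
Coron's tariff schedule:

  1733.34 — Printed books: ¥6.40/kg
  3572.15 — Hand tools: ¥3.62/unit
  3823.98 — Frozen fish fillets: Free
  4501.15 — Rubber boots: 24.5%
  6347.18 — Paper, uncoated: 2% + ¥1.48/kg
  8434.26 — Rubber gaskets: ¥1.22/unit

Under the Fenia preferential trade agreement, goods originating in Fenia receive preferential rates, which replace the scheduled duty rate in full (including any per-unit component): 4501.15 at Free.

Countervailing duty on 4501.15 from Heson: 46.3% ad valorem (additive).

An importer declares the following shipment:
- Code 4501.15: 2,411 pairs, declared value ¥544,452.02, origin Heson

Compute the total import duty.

¥385,472.03

Line 1 (4501.15, Heson, 2,411 pairs, ¥544,452.02):
Base rate for 4501.15 is 24.5%.
4501.15 has an FTA preferential rate, but origin Heson is not Fenia; base rate stands.
Additional duty on 4501.15 from Heson: +46.3%. Applied ad valorem rate: 24.5% + 46.3% = 70.8%.
Duty = ¥544,452.02 × 70.8% = ¥385,472.03.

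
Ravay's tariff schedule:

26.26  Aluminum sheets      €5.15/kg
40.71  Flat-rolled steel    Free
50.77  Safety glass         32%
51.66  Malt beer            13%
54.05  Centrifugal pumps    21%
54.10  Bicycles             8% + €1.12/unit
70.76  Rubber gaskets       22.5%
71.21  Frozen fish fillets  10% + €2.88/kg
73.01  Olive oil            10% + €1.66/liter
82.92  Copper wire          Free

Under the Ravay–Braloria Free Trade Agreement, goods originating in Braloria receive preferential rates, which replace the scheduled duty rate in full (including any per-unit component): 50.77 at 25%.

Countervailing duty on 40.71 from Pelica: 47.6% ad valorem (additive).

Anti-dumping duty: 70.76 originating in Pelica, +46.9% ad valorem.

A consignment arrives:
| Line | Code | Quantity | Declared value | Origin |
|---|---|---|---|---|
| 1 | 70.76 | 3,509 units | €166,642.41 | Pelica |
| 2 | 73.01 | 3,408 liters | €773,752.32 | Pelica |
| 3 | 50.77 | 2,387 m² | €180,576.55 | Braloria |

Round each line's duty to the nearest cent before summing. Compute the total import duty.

Line 1 (70.76, Pelica, 3,509 units, €166,642.41):
Base rate for 70.76 is 22.5%.
Additional duty on 70.76 from Pelica: +46.9%. Applied ad valorem rate: 22.5% + 46.9% = 69.4%.
Duty = €166,642.41 × 69.4% = €115,649.83.
Line 2 (73.01, Pelica, 3,408 liters, €773,752.32):
Base rate for 73.01 is 10% + €1.66/liter.
Duty = €773,752.32 × 10% + 3,408 × €1.66 = €83,032.51.
Line 3 (50.77, Braloria, 2,387 m², €180,576.55):
Base rate for 50.77 is 32%.
Origin Braloria qualifies under the Ravay–Braloria agreement and 50.77 is covered: preferential rate 25% applies instead.
Duty = €180,576.55 × 25% = €45,144.14.
Total = €115,649.83 + €83,032.51 + €45,144.14 = €243,826.48.

€243,826.48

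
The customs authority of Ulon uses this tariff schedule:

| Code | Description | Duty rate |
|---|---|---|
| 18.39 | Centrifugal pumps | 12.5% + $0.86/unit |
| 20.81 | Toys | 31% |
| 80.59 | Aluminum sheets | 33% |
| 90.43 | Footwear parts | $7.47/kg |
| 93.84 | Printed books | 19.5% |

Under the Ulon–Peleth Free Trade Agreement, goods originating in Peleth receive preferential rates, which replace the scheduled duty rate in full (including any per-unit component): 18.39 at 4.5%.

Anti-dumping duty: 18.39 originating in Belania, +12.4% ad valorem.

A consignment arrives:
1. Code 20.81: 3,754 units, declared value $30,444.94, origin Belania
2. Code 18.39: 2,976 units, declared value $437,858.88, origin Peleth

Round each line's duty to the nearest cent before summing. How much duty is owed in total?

$29,141.58

Line 1 (20.81, Belania, 3,754 units, $30,444.94):
Base rate for 20.81 is 31%.
Duty = $30,444.94 × 31% = $9,437.93.
Line 2 (18.39, Peleth, 2,976 units, $437,858.88):
Base rate for 18.39 is 12.5% + $0.86/unit.
Origin Peleth qualifies under the Ulon–Peleth agreement and 18.39 is covered: preferential rate 4.5% applies instead.
The additional-duty order on 18.39 targets Belania, not Peleth; it does not apply.
Duty = $437,858.88 × 4.5% = $19,703.65.
Total = $9,437.93 + $19,703.65 = $29,141.58.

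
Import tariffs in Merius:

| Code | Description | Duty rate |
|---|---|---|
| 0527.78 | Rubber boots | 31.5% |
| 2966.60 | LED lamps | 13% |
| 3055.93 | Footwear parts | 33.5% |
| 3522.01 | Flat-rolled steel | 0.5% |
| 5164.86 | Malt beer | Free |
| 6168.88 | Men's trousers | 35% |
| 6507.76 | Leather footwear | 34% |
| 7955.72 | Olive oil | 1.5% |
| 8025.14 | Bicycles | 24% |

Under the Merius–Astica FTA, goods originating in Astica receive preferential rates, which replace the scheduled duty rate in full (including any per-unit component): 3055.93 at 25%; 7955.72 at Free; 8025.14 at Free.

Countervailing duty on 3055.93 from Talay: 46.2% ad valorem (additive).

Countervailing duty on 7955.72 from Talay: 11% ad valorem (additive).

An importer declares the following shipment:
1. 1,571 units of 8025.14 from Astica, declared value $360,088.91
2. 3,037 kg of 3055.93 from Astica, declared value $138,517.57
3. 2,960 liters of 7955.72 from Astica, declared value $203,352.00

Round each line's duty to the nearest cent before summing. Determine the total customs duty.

$34,629.39

Line 1 (8025.14, Astica, 1,571 units, $360,088.91):
Base rate for 8025.14 is 24%.
Origin Astica qualifies under the Merius–Astica agreement and 8025.14 is covered: preferential rate Free applies instead.
Duty = $360,088.91 × 0% = $0.00.
Line 2 (3055.93, Astica, 3,037 kg, $138,517.57):
Base rate for 3055.93 is 33.5%.
Origin Astica qualifies under the Merius–Astica agreement and 3055.93 is covered: preferential rate 25% applies instead.
The additional-duty order on 3055.93 targets Talay, not Astica; it does not apply.
Duty = $138,517.57 × 25% = $34,629.39.
Line 3 (7955.72, Astica, 2,960 liters, $203,352.00):
Base rate for 7955.72 is 1.5%.
Origin Astica qualifies under the Merius–Astica agreement and 7955.72 is covered: preferential rate Free applies instead.
The additional-duty order on 7955.72 targets Talay, not Astica; it does not apply.
Duty = $203,352.00 × 0% = $0.00.
Total = $0.00 + $34,629.39 + $0.00 = $34,629.39.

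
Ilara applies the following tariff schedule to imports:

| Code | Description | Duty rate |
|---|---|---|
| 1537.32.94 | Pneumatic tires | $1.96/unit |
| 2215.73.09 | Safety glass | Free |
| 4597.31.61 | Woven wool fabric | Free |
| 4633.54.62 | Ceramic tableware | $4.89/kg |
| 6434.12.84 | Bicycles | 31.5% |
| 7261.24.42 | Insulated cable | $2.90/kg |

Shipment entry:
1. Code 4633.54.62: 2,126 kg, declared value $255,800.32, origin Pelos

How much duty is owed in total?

$10,396.14

Line 1 (4633.54.62, Pelos, 2,126 kg, $255,800.32):
Base rate for 4633.54.62 is $4.89/kg.
Duty = 2,126 × $4.89 = $10,396.14.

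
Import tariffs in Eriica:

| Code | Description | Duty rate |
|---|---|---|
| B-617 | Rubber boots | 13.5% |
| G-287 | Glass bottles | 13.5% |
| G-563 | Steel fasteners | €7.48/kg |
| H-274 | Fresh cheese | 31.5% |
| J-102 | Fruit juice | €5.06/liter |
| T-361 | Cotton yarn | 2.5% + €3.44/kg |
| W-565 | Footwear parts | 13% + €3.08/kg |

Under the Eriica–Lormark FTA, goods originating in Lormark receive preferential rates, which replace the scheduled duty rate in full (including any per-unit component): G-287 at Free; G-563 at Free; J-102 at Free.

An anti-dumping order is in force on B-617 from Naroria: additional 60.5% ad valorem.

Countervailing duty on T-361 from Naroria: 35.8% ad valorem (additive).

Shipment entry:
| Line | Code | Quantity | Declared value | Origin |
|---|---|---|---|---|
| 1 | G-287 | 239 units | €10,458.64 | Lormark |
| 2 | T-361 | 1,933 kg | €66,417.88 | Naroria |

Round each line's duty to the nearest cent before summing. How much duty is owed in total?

Line 1 (G-287, Lormark, 239 units, €10,458.64):
Base rate for G-287 is 13.5%.
Origin Lormark qualifies under the Eriica–Lormark agreement and G-287 is covered: preferential rate Free applies instead.
Duty = €10,458.64 × 0% = €0.00.
Line 2 (T-361, Naroria, 1,933 kg, €66,417.88):
Base rate for T-361 is 2.5% + €3.44/kg.
Additional duty on T-361 from Naroria: +35.8%. Applied ad valorem rate: 2.5% + 35.8% = 38.3%.
Duty = €66,417.88 × 38.3% + 1,933 × €3.44 = €32,087.57.
Total = €0.00 + €32,087.57 = €32,087.57.

€32,087.57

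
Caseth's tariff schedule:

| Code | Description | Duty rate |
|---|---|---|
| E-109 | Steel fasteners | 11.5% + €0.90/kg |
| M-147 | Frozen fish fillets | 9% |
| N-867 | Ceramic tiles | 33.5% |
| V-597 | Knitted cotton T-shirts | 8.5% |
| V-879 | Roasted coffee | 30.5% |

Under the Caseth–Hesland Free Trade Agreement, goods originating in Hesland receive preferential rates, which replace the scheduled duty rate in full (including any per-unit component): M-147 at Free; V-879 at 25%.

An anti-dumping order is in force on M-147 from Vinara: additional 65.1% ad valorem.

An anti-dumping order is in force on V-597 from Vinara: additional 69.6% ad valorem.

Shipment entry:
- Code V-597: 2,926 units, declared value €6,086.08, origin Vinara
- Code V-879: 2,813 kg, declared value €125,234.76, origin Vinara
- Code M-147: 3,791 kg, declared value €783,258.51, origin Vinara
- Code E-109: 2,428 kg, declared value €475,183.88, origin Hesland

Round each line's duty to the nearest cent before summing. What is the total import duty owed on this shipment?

€680,175.74

Line 1 (V-597, Vinara, 2,926 units, €6,086.08):
Base rate for V-597 is 8.5%.
Additional duty on V-597 from Vinara: +69.6%. Applied ad valorem rate: 8.5% + 69.6% = 78.1%.
Duty = €6,086.08 × 78.1% = €4,753.23.
Line 2 (V-879, Vinara, 2,813 kg, €125,234.76):
Base rate for V-879 is 30.5%.
V-879 has an FTA preferential rate, but origin Vinara is not Hesland; base rate stands.
Duty = €125,234.76 × 30.5% = €38,196.60.
Line 3 (M-147, Vinara, 3,791 kg, €783,258.51):
Base rate for M-147 is 9%.
M-147 has an FTA preferential rate, but origin Vinara is not Hesland; base rate stands.
Additional duty on M-147 from Vinara: +65.1%. Applied ad valorem rate: 9% + 65.1% = 74.1%.
Duty = €783,258.51 × 74.1% = €580,394.56.
Line 4 (E-109, Hesland, 2,428 kg, €475,183.88):
Base rate for E-109 is 11.5% + €0.90/kg.
Origin Hesland is the FTA partner but E-109 is not on the preference list; base rate stands.
Duty = €475,183.88 × 11.5% + 2,428 × €0.90 = €56,831.35.
Total = €4,753.23 + €38,196.60 + €580,394.56 + €56,831.35 = €680,175.74.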